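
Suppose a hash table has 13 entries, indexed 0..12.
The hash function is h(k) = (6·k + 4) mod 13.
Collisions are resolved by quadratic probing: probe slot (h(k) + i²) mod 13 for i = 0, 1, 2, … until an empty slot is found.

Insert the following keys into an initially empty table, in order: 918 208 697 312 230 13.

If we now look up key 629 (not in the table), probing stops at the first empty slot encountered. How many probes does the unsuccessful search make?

Insert 918: h=0, slot 0 empty => index 0.
Insert 208: h=4, slot 4 empty => index 4.
Insert 697: h=0, slot 0 occupied => index 1.
Insert 312: h=4, slot 4 occupied => index 5.
Insert 230: h=6, slot 6 empty => index 6.
Insert 13: h=4, slots 4,5 occupied => index 8.
Table: [918, 697, ∅, ∅, 208, 312, 230, ∅, 13, ∅, ∅, ∅, ∅]
Lookup 629: h=8, probe 8,9 → slot 9 empty, not found.

2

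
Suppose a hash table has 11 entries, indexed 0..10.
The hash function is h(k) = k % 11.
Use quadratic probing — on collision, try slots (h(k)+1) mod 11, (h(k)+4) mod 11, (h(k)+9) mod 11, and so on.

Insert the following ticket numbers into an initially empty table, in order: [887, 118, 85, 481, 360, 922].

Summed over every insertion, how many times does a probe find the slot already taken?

887 hashes to 7; slot 7 is free -> place at 7.
118 hashes to 8; slot 8 is free -> place at 8.
85 hashes to 8; 8 taken -> place at 9.
481 hashes to 8; 8,9 taken -> place at 1.
360 hashes to 8; 8,9,1 taken -> place at 6.
922 hashes to 9; 9 taken -> place at 10.
Table: [—, 481, —, —, —, —, 360, 887, 118, 85, 922]

7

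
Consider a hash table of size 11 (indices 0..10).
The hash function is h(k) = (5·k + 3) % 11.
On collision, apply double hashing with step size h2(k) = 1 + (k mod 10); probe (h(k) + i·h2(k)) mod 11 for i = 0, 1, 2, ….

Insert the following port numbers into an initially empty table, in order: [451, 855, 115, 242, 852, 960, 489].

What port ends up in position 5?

451 hashes to 3; slot 3 is free -> place at 3.
855 hashes to 10; slot 10 is free -> place at 10.
115 hashes to 6; slot 6 is free -> place at 6.
242 hashes to 3, h2=3; 3,6 taken -> place at 9.
852 hashes to 6, h2=3; 6,9 taken -> place at 1.
960 hashes to 7; slot 7 is free -> place at 7.
489 hashes to 6, h2=10; 6 taken -> place at 5.
Table: [_, 852, _, 451, _, 489, 115, 960, _, 242, 855]

489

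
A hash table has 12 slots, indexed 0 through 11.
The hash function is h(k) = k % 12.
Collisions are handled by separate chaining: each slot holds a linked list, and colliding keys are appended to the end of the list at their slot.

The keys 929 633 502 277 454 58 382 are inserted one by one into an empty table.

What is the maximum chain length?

4

929 → bucket 5
633 → bucket 9
502 → bucket 10
277 → bucket 1
454 → bucket 10 (collision)
58 → bucket 10 (collision)
382 → bucket 10 (collision)
Final buckets:
0: ∅
1: 277
2: ∅
3: ∅
4: ∅
5: 929
6: ∅
7: ∅
8: ∅
9: 633
10: 502 -> 454 -> 58 -> 382
11: ∅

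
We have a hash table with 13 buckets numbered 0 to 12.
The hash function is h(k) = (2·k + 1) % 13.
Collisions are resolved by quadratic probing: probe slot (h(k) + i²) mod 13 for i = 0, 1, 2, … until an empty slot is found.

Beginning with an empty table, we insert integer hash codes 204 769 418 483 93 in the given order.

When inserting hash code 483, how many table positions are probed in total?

Insert 204: h=6, slot 6 empty -> index 6.
Insert 769: h=5, slot 5 empty -> index 5.
Insert 418: h=5, slots 5,6 occupied -> index 9.
Insert 483: h=5, slots 5,6,9 occupied -> index 1.
Insert 93: h=5, slots 5,6,9,1 occupied -> index 8.
Table: [—, 483, —, —, —, 769, 204, —, 93, 418, —, —, —]

4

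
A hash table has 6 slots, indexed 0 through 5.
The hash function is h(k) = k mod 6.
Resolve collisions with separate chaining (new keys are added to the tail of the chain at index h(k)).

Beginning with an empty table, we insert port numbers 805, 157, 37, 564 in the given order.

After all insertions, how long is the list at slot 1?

Insert 805: h=1, bucket 1 empty -> new chain.
Insert 157: h=1, bucket 1 nonempty -> append to chain.
Insert 37: h=1, bucket 1 nonempty -> append to chain.
Insert 564: h=0, bucket 0 empty -> new chain.
Final buckets:
0: 564
1: 805 -> 157 -> 37
2: .
3: .
4: .
5: .

3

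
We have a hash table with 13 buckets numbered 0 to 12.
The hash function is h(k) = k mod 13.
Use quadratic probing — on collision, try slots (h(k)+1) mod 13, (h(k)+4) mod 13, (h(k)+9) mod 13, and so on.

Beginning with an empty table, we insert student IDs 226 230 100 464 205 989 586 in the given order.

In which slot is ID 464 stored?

Insert 226: h=5, slot 5 empty => index 5.
Insert 230: h=9, slot 9 empty => index 9.
Insert 100: h=9, slot 9 occupied => index 10.
Insert 464: h=9, slots 9,10 occupied => index 0.
Insert 205: h=10, slot 10 occupied => index 11.
Insert 989: h=1, slot 1 empty => index 1.
Insert 586: h=1, slot 1 occupied => index 2.
Table: [464, 989, 586, —, —, 226, —, —, —, 230, 100, 205, —]

0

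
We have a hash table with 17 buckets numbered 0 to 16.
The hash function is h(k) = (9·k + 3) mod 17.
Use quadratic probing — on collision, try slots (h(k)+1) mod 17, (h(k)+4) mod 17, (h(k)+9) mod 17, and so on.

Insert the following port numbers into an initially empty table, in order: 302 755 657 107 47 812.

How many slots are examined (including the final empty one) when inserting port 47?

302: h=1 => slot 1
755: h=15 => slot 15
657: h=0 => slot 0
107: h=14 => slot 14
47: h=1, probe 1,2 => slot 2
812: h=1, probe 1,2,5 => slot 5
Table: [657, 302, 47, _, _, 812, _, _, _, _, _, _, _, _, 107, 755, _]

2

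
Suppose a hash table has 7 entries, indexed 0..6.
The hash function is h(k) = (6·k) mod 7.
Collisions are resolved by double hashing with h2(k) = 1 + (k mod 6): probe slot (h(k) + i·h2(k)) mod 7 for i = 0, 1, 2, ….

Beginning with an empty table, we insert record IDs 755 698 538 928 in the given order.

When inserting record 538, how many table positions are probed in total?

2

755 hashes to 1; slot 1 is free => place at 1.
698 hashes to 2; slot 2 is free => place at 2.
538 hashes to 1, h2=5; 1 taken => place at 6.
928 hashes to 3; slot 3 is free => place at 3.
Table: [∅, 755, 698, 928, ∅, ∅, 538]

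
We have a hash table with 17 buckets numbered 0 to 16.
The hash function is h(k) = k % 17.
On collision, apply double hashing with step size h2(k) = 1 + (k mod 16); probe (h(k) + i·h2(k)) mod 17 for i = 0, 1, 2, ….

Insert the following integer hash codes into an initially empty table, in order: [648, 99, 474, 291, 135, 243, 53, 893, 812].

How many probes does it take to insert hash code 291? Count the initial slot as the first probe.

648: h=2 -> slot 2
99: h=14 -> slot 14
474: h=15 -> slot 15
291: h=2, h2=4, probe 2,6 -> slot 6
135: h=16 -> slot 16
243: h=5 -> slot 5
53: h=2, h2=6, probe 2,8 -> slot 8
893: h=9 -> slot 9
812: h=13 -> slot 13
Table: [-, -, 648, -, -, 243, 291, -, 53, 893, -, -, -, 812, 99, 474, 135]

2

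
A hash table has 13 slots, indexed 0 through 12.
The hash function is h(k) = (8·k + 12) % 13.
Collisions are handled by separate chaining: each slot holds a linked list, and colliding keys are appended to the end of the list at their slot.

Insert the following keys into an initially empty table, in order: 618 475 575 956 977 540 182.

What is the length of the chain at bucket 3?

4

Insert 618: h=3, bucket 3 empty → new chain.
Insert 475: h=3, bucket 3 nonempty → append to chain.
Insert 575: h=10, bucket 10 empty → new chain.
Insert 956: h=3, bucket 3 nonempty → append to chain.
Insert 977: h=2, bucket 2 empty → new chain.
Insert 540: h=3, bucket 3 nonempty → append to chain.
Insert 182: h=12, bucket 12 empty → new chain.
Final buckets:
0: ∅
1: ∅
2: 977
3: 618 -> 475 -> 956 -> 540
4: ∅
5: ∅
6: ∅
7: ∅
8: ∅
9: ∅
10: 575
11: ∅
12: 182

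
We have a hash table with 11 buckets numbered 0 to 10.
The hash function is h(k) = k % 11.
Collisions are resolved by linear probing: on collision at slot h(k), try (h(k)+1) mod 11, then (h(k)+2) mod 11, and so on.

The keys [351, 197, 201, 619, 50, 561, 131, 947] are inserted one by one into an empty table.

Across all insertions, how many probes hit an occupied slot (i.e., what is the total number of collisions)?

351: h=10 => slot 10
197: h=10, probe 10,0 => slot 0
201: h=3 => slot 3
619: h=3, probe 3,4 => slot 4
50: h=6 => slot 6
561: h=0, probe 0,1 => slot 1
131: h=10, probe 10,0,1,2 => slot 2
947: h=1, probe 1,2,3,4,5 => slot 5
Table: [197, 561, 131, 201, 619, 947, 50, —, —, —, 351]

10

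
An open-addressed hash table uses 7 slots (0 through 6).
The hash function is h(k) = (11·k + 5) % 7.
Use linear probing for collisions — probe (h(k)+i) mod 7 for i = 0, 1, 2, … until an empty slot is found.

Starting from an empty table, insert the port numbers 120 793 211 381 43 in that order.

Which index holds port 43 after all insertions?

120: h=2 → slot 2
793: h=6 → slot 6
211: h=2, probe 2,3 → slot 3
381: h=3, probe 3,4 → slot 4
43: h=2, probe 2,3,4,5 → slot 5
Table: [—, —, 120, 211, 381, 43, 793]

5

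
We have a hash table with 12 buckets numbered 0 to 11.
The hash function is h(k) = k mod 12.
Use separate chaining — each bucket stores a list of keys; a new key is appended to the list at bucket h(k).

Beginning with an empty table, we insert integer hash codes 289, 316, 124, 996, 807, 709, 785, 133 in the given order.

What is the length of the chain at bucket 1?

289 -> bucket 1
316 -> bucket 4
124 -> bucket 4 (collision)
996 -> bucket 0
807 -> bucket 3
709 -> bucket 1 (collision)
785 -> bucket 5
133 -> bucket 1 (collision)
Final buckets:
0: 996
1: 289 -> 709 -> 133
2: -
3: 807
4: 316 -> 124
5: 785
6: -
7: -
8: -
9: -
10: -
11: -

3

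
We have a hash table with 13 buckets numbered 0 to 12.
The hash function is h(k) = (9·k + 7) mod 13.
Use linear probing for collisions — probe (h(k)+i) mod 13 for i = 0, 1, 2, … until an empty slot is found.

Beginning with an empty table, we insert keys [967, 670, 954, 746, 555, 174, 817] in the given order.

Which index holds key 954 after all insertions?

Insert 967: h=0, slot 0 empty → index 0.
Insert 670: h=5, slot 5 empty → index 5.
Insert 954: h=0, slot 0 occupied → index 1.
Insert 746: h=0, slots 0,1 occupied → index 2.
Insert 555: h=10, slot 10 empty → index 10.
Insert 174: h=0, slots 0,1,2 occupied → index 3.
Insert 817: h=2, slots 2,3 occupied → index 4.
Table: [967, 954, 746, 174, 817, 670, ∅, ∅, ∅, ∅, 555, ∅, ∅]

1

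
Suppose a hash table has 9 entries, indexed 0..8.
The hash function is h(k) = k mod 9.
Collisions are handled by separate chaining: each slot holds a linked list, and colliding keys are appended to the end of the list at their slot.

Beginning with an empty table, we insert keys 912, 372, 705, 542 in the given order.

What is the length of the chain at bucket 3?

912 -> bucket 3
372 -> bucket 3 (collision)
705 -> bucket 3 (collision)
542 -> bucket 2
Final buckets:
0: ∅
1: ∅
2: 542
3: 912 -> 372 -> 705
4: ∅
5: ∅
6: ∅
7: ∅
8: ∅

3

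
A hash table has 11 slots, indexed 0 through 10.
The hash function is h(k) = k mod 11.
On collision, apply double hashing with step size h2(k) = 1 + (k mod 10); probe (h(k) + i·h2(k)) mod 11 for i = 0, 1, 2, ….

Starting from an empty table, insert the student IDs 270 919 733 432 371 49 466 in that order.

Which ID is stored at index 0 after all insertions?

270: h=6 -> slot 6
919: h=6, h2=10, probe 6,5 -> slot 5
733: h=7 -> slot 7
432: h=3 -> slot 3
371: h=8 -> slot 8
49: h=5, h2=10, probe 5,4 -> slot 4
466: h=4, h2=7, probe 4,0 -> slot 0
Table: [466, —, —, 432, 49, 919, 270, 733, 371, —, —]

466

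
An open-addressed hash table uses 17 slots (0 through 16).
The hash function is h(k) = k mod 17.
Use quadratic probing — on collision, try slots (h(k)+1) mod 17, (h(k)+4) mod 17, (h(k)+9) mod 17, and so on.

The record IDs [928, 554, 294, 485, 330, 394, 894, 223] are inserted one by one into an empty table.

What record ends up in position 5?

928 hashes to 10; slot 10 is free → place at 10.
554 hashes to 10; 10 taken → place at 11.
294 hashes to 5; slot 5 is free → place at 5.
485 hashes to 9; slot 9 is free → place at 9.
330 hashes to 7; slot 7 is free → place at 7.
394 hashes to 3; slot 3 is free → place at 3.
894 hashes to 10; 10,11 taken → place at 14.
223 hashes to 2; slot 2 is free → place at 2.
Table: [∅, ∅, 223, 394, ∅, 294, ∅, 330, ∅, 485, 928, 554, ∅, ∅, 894, ∅, ∅]

294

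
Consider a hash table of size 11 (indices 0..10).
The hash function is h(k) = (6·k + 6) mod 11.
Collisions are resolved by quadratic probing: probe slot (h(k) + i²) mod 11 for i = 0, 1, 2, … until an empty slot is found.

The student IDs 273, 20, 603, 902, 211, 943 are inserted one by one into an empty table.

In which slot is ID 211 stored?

273: h=5 -> slot 5
20: h=5, probe 5,6 -> slot 6
603: h=5, probe 5,6,9 -> slot 9
902: h=6, probe 6,7 -> slot 7
211: h=7, probe 7,8 -> slot 8
943: h=10 -> slot 10
Table: [_, _, _, _, _, 273, 20, 902, 211, 603, 943]

8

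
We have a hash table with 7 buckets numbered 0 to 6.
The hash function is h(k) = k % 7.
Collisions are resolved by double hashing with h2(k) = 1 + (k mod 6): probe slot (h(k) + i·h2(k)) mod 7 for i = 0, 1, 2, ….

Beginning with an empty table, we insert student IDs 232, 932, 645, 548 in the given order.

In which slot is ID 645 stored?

Insert 232: h=1, slot 1 empty -> index 1.
Insert 932: h=1, h2=3, slot 1 occupied -> index 4.
Insert 645: h=1, h2=4, slot 1 occupied -> index 5.
Insert 548: h=2, slot 2 empty -> index 2.
Table: [-, 232, 548, -, 932, 645, -]

5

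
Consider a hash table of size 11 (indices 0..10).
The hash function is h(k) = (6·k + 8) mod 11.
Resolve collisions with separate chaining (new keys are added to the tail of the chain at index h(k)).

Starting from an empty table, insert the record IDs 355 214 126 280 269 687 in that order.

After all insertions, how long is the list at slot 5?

5

Insert 355: h=4, bucket 4 empty -> new chain.
Insert 214: h=5, bucket 5 empty -> new chain.
Insert 126: h=5, bucket 5 nonempty -> append to chain.
Insert 280: h=5, bucket 5 nonempty -> append to chain.
Insert 269: h=5, bucket 5 nonempty -> append to chain.
Insert 687: h=5, bucket 5 nonempty -> append to chain.
Final buckets:
0: —
1: —
2: —
3: —
4: 355
5: 214 -> 126 -> 280 -> 269 -> 687
6: —
7: —
8: —
9: —
10: —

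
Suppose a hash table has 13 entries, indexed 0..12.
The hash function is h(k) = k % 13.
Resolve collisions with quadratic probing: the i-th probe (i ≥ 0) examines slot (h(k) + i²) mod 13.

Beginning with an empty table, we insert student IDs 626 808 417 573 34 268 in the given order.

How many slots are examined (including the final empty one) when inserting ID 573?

3

Insert 626: h=2, slot 2 empty → index 2.
Insert 808: h=2, slot 2 occupied → index 3.
Insert 417: h=1, slot 1 empty → index 1.
Insert 573: h=1, slots 1,2 occupied → index 5.
Insert 34: h=8, slot 8 empty → index 8.
Insert 268: h=8, slot 8 occupied → index 9.
Table: [-, 417, 626, 808, -, 573, -, -, 34, 268, -, -, -]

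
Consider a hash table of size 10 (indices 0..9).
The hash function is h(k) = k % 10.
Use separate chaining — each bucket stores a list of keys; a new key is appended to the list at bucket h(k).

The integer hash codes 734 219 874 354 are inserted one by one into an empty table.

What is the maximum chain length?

3

734 -> bucket 4
219 -> bucket 9
874 -> bucket 4 (collision)
354 -> bucket 4 (collision)
Final buckets:
0: _
1: _
2: _
3: _
4: 734 -> 874 -> 354
5: _
6: _
7: _
8: _
9: 219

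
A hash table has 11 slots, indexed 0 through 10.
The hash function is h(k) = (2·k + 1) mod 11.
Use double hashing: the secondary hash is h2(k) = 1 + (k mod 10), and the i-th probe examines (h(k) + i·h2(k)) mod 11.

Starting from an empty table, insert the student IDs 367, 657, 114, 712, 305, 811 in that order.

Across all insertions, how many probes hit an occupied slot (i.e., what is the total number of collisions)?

6

367: h=9 => slot 9
657: h=6 => slot 6
114: h=9, h2=5, probe 9,3 => slot 3
712: h=6, h2=3, probe 6,9,1 => slot 1
305: h=6, h2=6, probe 6,1,7 => slot 7
811: h=6, h2=2, probe 6,8 => slot 8
Table: [_, 712, _, 114, _, _, 657, 305, 811, 367, _]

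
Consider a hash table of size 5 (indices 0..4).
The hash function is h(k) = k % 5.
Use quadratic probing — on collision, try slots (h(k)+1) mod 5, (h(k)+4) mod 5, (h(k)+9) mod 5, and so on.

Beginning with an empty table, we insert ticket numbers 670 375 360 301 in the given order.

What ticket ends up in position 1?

375

670: h=0 -> slot 0
375: h=0, probe 0,1 -> slot 1
360: h=0, probe 0,1,4 -> slot 4
301: h=1, probe 1,2 -> slot 2
Table: [670, 375, 301, —, 360]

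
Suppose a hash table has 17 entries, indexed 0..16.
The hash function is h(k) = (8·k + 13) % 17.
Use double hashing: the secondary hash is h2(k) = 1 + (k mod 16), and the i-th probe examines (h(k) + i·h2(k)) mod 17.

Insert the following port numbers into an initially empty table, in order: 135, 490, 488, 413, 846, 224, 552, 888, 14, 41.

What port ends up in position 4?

14

135 hashes to 5; slot 5 is free → place at 5.
490 hashes to 6; slot 6 is free → place at 6.
488 hashes to 7; slot 7 is free → place at 7.
413 hashes to 2; slot 2 is free → place at 2.
846 hashes to 15; slot 15 is free → place at 15.
224 hashes to 3; slot 3 is free → place at 3.
552 hashes to 9; slot 9 is free → place at 9.
888 hashes to 11; slot 11 is free → place at 11.
14 hashes to 6, h2=15; 6 taken → place at 4.
41 hashes to 1; slot 1 is free → place at 1.
Table: [_, 41, 413, 224, 14, 135, 490, 488, _, 552, _, 888, _, _, _, 846, _]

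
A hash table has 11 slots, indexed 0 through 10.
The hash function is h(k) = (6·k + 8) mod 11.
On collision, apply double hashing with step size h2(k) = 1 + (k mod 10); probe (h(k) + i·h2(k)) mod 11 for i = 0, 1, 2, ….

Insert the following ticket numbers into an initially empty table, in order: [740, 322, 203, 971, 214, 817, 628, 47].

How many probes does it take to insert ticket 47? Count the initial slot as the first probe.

3

Insert 740: h=4, slot 4 empty -> index 4.
Insert 322: h=4, h2=3, slot 4 occupied -> index 7.
Insert 203: h=5, slot 5 empty -> index 5.
Insert 971: h=4, h2=2, slot 4 occupied -> index 6.
Insert 214: h=5, h2=5, slot 5 occupied -> index 10.
Insert 817: h=4, h2=8, slot 4 occupied -> index 1.
Insert 628: h=3, slot 3 empty -> index 3.
Insert 47: h=4, h2=8, slots 4,1 occupied -> index 9.
Table: [-, 817, -, 628, 740, 203, 971, 322, -, 47, 214]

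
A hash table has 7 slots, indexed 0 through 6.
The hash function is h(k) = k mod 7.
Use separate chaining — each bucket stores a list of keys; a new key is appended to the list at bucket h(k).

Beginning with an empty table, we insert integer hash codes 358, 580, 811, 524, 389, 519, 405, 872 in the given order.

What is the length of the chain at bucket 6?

Insert 358: h=1, bucket 1 empty -> new chain.
Insert 580: h=6, bucket 6 empty -> new chain.
Insert 811: h=6, bucket 6 nonempty -> append to chain.
Insert 524: h=6, bucket 6 nonempty -> append to chain.
Insert 389: h=4, bucket 4 empty -> new chain.
Insert 519: h=1, bucket 1 nonempty -> append to chain.
Insert 405: h=6, bucket 6 nonempty -> append to chain.
Insert 872: h=4, bucket 4 nonempty -> append to chain.
Final buckets:
0: ∅
1: 358 -> 519
2: ∅
3: ∅
4: 389 -> 872
5: ∅
6: 580 -> 811 -> 524 -> 405

4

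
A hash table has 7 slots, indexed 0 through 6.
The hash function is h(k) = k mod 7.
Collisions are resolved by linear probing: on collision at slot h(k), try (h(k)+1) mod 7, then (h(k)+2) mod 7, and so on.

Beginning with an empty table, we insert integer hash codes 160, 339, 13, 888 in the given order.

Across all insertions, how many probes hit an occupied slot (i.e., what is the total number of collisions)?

3

Insert 160: h=6, slot 6 empty → index 6.
Insert 339: h=3, slot 3 empty → index 3.
Insert 13: h=6, slot 6 occupied → index 0.
Insert 888: h=6, slots 6,0 occupied → index 1.
Table: [13, 888, -, 339, -, -, 160]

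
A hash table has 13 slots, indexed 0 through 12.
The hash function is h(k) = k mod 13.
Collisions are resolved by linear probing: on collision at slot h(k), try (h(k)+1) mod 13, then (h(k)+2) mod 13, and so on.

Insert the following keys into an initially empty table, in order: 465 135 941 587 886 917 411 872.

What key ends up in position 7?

465 hashes to 10; slot 10 is free → place at 10.
135 hashes to 5; slot 5 is free → place at 5.
941 hashes to 5; 5 taken → place at 6.
587 hashes to 2; slot 2 is free → place at 2.
886 hashes to 2; 2 taken → place at 3.
917 hashes to 7; slot 7 is free → place at 7.
411 hashes to 8; slot 8 is free → place at 8.
872 hashes to 1; slot 1 is free → place at 1.
Table: [-, 872, 587, 886, -, 135, 941, 917, 411, -, 465, -, -]

917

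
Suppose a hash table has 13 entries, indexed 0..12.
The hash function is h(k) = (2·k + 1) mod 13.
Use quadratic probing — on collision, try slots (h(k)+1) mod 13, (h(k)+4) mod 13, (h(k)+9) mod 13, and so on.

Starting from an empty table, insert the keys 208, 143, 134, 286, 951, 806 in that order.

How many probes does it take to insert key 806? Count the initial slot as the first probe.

208: h=1 -> slot 1
143: h=1, probe 1,2 -> slot 2
134: h=9 -> slot 9
286: h=1, probe 1,2,5 -> slot 5
951: h=5, probe 5,6 -> slot 6
806: h=1, probe 1,2,5,10 -> slot 10
Table: [_, 208, 143, _, _, 286, 951, _, _, 134, 806, _, _]

4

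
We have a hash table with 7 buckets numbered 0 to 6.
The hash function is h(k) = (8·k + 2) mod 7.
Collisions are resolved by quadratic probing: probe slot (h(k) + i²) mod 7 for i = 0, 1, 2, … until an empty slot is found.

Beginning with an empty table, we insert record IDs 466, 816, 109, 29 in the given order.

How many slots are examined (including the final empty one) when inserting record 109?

Insert 466: h=6, slot 6 empty → index 6.
Insert 816: h=6, slot 6 occupied → index 0.
Insert 109: h=6, slots 6,0 occupied → index 3.
Insert 29: h=3, slot 3 occupied → index 4.
Table: [816, -, -, 109, 29, -, 466]

3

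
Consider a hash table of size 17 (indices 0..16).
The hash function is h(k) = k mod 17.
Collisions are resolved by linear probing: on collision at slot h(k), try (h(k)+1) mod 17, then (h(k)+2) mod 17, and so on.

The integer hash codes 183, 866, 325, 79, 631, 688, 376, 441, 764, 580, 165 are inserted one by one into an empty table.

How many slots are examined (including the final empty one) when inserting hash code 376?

3

183 hashes to 13; slot 13 is free => place at 13.
866 hashes to 16; slot 16 is free => place at 16.
325 hashes to 2; slot 2 is free => place at 2.
79 hashes to 11; slot 11 is free => place at 11.
631 hashes to 2; 2 taken => place at 3.
688 hashes to 8; slot 8 is free => place at 8.
376 hashes to 2; 2,3 taken => place at 4.
441 hashes to 16; 16 taken => place at 0.
764 hashes to 16; 16,0 taken => place at 1.
580 hashes to 2; 2,3,4 taken => place at 5.
165 hashes to 12; slot 12 is free => place at 12.
Table: [441, 764, 325, 631, 376, 580, ∅, ∅, 688, ∅, ∅, 79, 165, 183, ∅, ∅, 866]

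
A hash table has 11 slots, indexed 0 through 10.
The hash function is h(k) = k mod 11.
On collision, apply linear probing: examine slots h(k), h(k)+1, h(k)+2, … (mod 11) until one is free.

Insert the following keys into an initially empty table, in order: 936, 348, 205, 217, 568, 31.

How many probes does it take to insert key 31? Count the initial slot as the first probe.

936 hashes to 1; slot 1 is free -> place at 1.
348 hashes to 7; slot 7 is free -> place at 7.
205 hashes to 7; 7 taken -> place at 8.
217 hashes to 8; 8 taken -> place at 9.
568 hashes to 7; 7,8,9 taken -> place at 10.
31 hashes to 9; 9,10 taken -> place at 0.
Table: [31, 936, -, -, -, -, -, 348, 205, 217, 568]

3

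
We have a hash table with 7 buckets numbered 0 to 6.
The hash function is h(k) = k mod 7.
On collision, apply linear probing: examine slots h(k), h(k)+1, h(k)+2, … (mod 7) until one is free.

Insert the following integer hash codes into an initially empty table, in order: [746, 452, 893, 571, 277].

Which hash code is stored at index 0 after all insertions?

571

746 hashes to 4; slot 4 is free -> place at 4.
452 hashes to 4; 4 taken -> place at 5.
893 hashes to 4; 4,5 taken -> place at 6.
571 hashes to 4; 4,5,6 taken -> place at 0.
277 hashes to 4; 4,5,6,0 taken -> place at 1.
Table: [571, 277, —, —, 746, 452, 893]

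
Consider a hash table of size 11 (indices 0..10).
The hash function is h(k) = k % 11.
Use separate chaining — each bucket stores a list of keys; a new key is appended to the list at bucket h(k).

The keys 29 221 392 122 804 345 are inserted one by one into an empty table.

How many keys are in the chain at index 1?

3

29 → bucket 7
221 → bucket 1
392 → bucket 7 (collision)
122 → bucket 1 (collision)
804 → bucket 1 (collision)
345 → bucket 4
Final buckets:
0: ∅
1: 221 -> 122 -> 804
2: ∅
3: ∅
4: 345
5: ∅
6: ∅
7: 29 -> 392
8: ∅
9: ∅
10: ∅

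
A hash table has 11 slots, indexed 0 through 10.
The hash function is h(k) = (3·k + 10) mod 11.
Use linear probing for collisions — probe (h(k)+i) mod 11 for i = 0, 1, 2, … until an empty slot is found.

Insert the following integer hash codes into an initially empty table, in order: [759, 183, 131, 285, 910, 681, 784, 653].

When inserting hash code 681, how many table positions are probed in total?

Insert 759: h=10, slot 10 empty → index 10.
Insert 183: h=9, slot 9 empty → index 9.
Insert 131: h=7, slot 7 empty → index 7.
Insert 285: h=7, slot 7 occupied → index 8.
Insert 910: h=1, slot 1 empty → index 1.
Insert 681: h=7, slots 7,8,9,10 occupied → index 0.
Insert 784: h=8, slots 8,9,10,0,1 occupied → index 2.
Insert 653: h=0, slots 0,1,2 occupied → index 3.
Table: [681, 910, 784, 653, -, -, -, 131, 285, 183, 759]

5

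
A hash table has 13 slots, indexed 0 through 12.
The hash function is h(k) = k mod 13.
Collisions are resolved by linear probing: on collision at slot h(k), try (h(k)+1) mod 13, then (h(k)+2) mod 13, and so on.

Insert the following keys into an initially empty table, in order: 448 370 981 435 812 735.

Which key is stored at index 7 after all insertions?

Insert 448: h=6, slot 6 empty => index 6.
Insert 370: h=6, slot 6 occupied => index 7.
Insert 981: h=6, slots 6,7 occupied => index 8.
Insert 435: h=6, slots 6,7,8 occupied => index 9.
Insert 812: h=6, slots 6,7,8,9 occupied => index 10.
Insert 735: h=7, slots 7,8,9,10 occupied => index 11.
Table: [∅, ∅, ∅, ∅, ∅, ∅, 448, 370, 981, 435, 812, 735, ∅]

370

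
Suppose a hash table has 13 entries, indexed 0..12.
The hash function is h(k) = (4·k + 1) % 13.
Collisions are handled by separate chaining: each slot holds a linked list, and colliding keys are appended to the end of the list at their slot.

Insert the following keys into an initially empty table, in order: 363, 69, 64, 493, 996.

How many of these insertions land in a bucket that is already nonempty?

2

363 -> bucket 10
69 -> bucket 4
64 -> bucket 10 (collision)
493 -> bucket 10 (collision)
996 -> bucket 7
Final buckets:
0: —
1: —
2: —
3: —
4: 69
5: —
6: —
7: 996
8: —
9: —
10: 363 -> 64 -> 493
11: —
12: —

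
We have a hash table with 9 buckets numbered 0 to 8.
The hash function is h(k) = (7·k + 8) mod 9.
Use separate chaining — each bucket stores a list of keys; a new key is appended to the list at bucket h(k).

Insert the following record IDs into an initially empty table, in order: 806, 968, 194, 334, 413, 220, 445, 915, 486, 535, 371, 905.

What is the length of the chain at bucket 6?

1

Insert 806: h=7, bucket 7 empty → new chain.
Insert 968: h=7, bucket 7 nonempty → append to chain.
Insert 194: h=7, bucket 7 nonempty → append to chain.
Insert 334: h=6, bucket 6 empty → new chain.
Insert 413: h=1, bucket 1 empty → new chain.
Insert 220: h=0, bucket 0 empty → new chain.
Insert 445: h=0, bucket 0 nonempty → append to chain.
Insert 915: h=5, bucket 5 empty → new chain.
Insert 486: h=8, bucket 8 empty → new chain.
Insert 535: h=0, bucket 0 nonempty → append to chain.
Insert 371: h=4, bucket 4 empty → new chain.
Insert 905: h=7, bucket 7 nonempty → append to chain.
Final buckets:
0: 220 -> 445 -> 535
1: 413
2: .
3: .
4: 371
5: 915
6: 334
7: 806 -> 968 -> 194 -> 905
8: 486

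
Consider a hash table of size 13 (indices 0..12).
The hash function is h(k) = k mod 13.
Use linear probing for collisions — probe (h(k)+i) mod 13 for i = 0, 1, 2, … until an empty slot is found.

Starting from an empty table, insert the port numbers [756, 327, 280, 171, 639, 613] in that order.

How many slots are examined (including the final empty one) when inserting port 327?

2

Insert 756: h=2, slot 2 empty → index 2.
Insert 327: h=2, slot 2 occupied → index 3.
Insert 280: h=7, slot 7 empty → index 7.
Insert 171: h=2, slots 2,3 occupied → index 4.
Insert 639: h=2, slots 2,3,4 occupied → index 5.
Insert 613: h=2, slots 2,3,4,5 occupied → index 6.
Table: [_, _, 756, 327, 171, 639, 613, 280, _, _, _, _, _]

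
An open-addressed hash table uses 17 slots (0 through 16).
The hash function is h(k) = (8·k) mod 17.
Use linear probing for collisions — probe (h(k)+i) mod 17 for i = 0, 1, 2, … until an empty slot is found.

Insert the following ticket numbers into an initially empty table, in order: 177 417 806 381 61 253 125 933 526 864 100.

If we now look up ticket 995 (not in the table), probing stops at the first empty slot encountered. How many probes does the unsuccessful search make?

5

Insert 177: h=5, slot 5 empty -> index 5.
Insert 417: h=4, slot 4 empty -> index 4.
Insert 806: h=5, slot 5 occupied -> index 6.
Insert 381: h=5, slots 5,6 occupied -> index 7.
Insert 61: h=12, slot 12 empty -> index 12.
Insert 253: h=1, slot 1 empty -> index 1.
Insert 125: h=14, slot 14 empty -> index 14.
Insert 933: h=1, slot 1 occupied -> index 2.
Insert 526: h=9, slot 9 empty -> index 9.
Insert 864: h=10, slot 10 empty -> index 10.
Insert 100: h=1, slots 1,2 occupied -> index 3.
Table: [—, 253, 933, 100, 417, 177, 806, 381, —, 526, 864, —, 61, —, 125, —, —]
Lookup 995: h=4, probe 4,5,6,7,8 → slot 8 empty, not found.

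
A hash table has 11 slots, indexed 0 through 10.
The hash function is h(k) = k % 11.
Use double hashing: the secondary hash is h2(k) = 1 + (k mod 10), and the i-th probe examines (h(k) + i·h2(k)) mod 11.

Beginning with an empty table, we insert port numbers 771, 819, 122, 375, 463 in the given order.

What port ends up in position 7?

375

Insert 771: h=1, slot 1 empty => index 1.
Insert 819: h=5, slot 5 empty => index 5.
Insert 122: h=1, h2=3, slot 1 occupied => index 4.
Insert 375: h=1, h2=6, slot 1 occupied => index 7.
Insert 463: h=1, h2=4, slots 1,5 occupied => index 9.
Table: [-, 771, -, -, 122, 819, -, 375, -, 463, -]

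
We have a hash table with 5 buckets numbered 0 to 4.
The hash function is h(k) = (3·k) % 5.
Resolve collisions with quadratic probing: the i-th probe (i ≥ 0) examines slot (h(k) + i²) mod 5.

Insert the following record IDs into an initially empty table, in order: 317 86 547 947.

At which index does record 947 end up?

Insert 317: h=1, slot 1 empty => index 1.
Insert 86: h=3, slot 3 empty => index 3.
Insert 547: h=1, slot 1 occupied => index 2.
Insert 947: h=1, slots 1,2 occupied => index 0.
Table: [947, 317, 547, 86, .]

0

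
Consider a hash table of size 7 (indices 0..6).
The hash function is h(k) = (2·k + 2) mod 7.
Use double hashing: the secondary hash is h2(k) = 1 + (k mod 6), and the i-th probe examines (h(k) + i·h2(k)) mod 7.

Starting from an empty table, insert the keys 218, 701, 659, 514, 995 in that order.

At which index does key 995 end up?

0

Insert 218: h=4, slot 4 empty => index 4.
Insert 701: h=4, h2=6, slot 4 occupied => index 3.
Insert 659: h=4, h2=6, slots 4,3 occupied => index 2.
Insert 514: h=1, slot 1 empty => index 1.
Insert 995: h=4, h2=6, slots 4,3,2,1 occupied => index 0.
Table: [995, 514, 659, 701, 218, ∅, ∅]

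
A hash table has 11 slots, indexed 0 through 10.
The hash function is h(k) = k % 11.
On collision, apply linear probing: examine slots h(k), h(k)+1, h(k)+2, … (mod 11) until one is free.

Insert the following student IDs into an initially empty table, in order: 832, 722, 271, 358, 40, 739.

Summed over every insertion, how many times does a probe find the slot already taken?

832: h=7 -> slot 7
722: h=7, probe 7,8 -> slot 8
271: h=7, probe 7,8,9 -> slot 9
358: h=6 -> slot 6
40: h=7, probe 7,8,9,10 -> slot 10
739: h=2 -> slot 2
Table: [., ., 739, ., ., ., 358, 832, 722, 271, 40]

6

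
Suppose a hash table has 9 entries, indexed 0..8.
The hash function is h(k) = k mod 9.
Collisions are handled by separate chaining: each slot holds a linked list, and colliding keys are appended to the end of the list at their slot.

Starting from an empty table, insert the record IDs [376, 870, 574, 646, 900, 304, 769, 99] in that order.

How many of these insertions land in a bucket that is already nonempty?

4

376 → bucket 7
870 → bucket 6
574 → bucket 7 (collision)
646 → bucket 7 (collision)
900 → bucket 0
304 → bucket 7 (collision)
769 → bucket 4
99 → bucket 0 (collision)
Final buckets:
0: 900 -> 99
1: _
2: _
3: _
4: 769
5: _
6: 870
7: 376 -> 574 -> 646 -> 304
8: _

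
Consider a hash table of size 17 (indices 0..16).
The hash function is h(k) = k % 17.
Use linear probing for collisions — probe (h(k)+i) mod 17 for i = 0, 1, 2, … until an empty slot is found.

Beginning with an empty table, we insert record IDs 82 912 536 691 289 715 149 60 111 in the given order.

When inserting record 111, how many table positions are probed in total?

82 hashes to 14; slot 14 is free -> place at 14.
912 hashes to 11; slot 11 is free -> place at 11.
536 hashes to 9; slot 9 is free -> place at 9.
691 hashes to 11; 11 taken -> place at 12.
289 hashes to 0; slot 0 is free -> place at 0.
715 hashes to 1; slot 1 is free -> place at 1.
149 hashes to 13; slot 13 is free -> place at 13.
60 hashes to 9; 9 taken -> place at 10.
111 hashes to 9; 9,10,11,12,13,14 taken -> place at 15.
Table: [289, 715, ∅, ∅, ∅, ∅, ∅, ∅, ∅, 536, 60, 912, 691, 149, 82, 111, ∅]

7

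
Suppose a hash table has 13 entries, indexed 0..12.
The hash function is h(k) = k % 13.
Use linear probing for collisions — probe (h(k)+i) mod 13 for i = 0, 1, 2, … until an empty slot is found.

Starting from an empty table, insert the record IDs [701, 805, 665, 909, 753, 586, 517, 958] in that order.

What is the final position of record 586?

Insert 701: h=12, slot 12 empty → index 12.
Insert 805: h=12, slot 12 occupied → index 0.
Insert 665: h=2, slot 2 empty → index 2.
Insert 909: h=12, slots 12,0 occupied → index 1.
Insert 753: h=12, slots 12,0,1,2 occupied → index 3.
Insert 586: h=1, slots 1,2,3 occupied → index 4.
Insert 517: h=10, slot 10 empty → index 10.
Insert 958: h=9, slot 9 empty → index 9.
Table: [805, 909, 665, 753, 586, ∅, ∅, ∅, ∅, 958, 517, ∅, 701]

4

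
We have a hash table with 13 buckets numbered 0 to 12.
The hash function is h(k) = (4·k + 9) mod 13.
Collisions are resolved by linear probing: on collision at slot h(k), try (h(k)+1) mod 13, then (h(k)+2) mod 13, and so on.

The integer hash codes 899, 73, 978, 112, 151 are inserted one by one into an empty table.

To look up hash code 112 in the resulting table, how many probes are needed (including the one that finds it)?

899 hashes to 4; slot 4 is free -> place at 4.
73 hashes to 2; slot 2 is free -> place at 2.
978 hashes to 8; slot 8 is free -> place at 8.
112 hashes to 2; 2 taken -> place at 3.
151 hashes to 2; 2,3,4 taken -> place at 5.
Table: [., ., 73, 112, 899, 151, ., ., 978, ., ., ., .]
Lookup 112: h=2, probe 2,3 → found at 3.

2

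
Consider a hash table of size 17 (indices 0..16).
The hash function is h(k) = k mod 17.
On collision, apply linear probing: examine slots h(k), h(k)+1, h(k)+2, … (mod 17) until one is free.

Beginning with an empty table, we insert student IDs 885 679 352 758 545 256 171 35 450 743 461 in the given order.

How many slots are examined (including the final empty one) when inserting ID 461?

Insert 885: h=1, slot 1 empty => index 1.
Insert 679: h=16, slot 16 empty => index 16.
Insert 352: h=12, slot 12 empty => index 12.
Insert 758: h=10, slot 10 empty => index 10.
Insert 545: h=1, slot 1 occupied => index 2.
Insert 256: h=1, slots 1,2 occupied => index 3.
Insert 171: h=1, slots 1,2,3 occupied => index 4.
Insert 35: h=1, slots 1,2,3,4 occupied => index 5.
Insert 450: h=8, slot 8 empty => index 8.
Insert 743: h=12, slot 12 occupied => index 13.
Insert 461: h=2, slots 2,3,4,5 occupied => index 6.
Table: [∅, 885, 545, 256, 171, 35, 461, ∅, 450, ∅, 758, ∅, 352, 743, ∅, ∅, 679]

5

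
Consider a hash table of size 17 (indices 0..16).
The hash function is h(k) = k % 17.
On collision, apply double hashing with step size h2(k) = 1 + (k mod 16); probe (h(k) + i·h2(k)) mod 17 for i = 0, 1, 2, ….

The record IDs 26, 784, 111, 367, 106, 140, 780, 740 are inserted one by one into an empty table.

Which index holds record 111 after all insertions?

26 hashes to 9; slot 9 is free => place at 9.
784 hashes to 2; slot 2 is free => place at 2.
111 hashes to 9, h2=16; 9 taken => place at 8.
367 hashes to 10; slot 10 is free => place at 10.
106 hashes to 4; slot 4 is free => place at 4.
140 hashes to 4, h2=13; 4 taken => place at 0.
780 hashes to 15; slot 15 is free => place at 15.
740 hashes to 9, h2=5; 9 taken => place at 14.
Table: [140, ∅, 784, ∅, 106, ∅, ∅, ∅, 111, 26, 367, ∅, ∅, ∅, 740, 780, ∅]

8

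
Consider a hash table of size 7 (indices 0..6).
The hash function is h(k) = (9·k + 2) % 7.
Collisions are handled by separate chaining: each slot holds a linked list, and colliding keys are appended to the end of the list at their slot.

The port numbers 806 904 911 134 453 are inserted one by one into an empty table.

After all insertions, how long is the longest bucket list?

4

Insert 806: h=4, bucket 4 empty -> new chain.
Insert 904: h=4, bucket 4 nonempty -> append to chain.
Insert 911: h=4, bucket 4 nonempty -> append to chain.
Insert 134: h=4, bucket 4 nonempty -> append to chain.
Insert 453: h=5, bucket 5 empty -> new chain.
Final buckets:
0: ∅
1: ∅
2: ∅
3: ∅
4: 806 -> 904 -> 911 -> 134
5: 453
6: ∅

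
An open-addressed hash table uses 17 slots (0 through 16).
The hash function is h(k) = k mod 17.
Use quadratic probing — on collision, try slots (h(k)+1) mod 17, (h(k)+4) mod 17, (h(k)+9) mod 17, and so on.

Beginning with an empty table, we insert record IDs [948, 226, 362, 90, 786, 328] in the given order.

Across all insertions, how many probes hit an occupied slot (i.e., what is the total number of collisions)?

6

Insert 948: h=13, slot 13 empty -> index 13.
Insert 226: h=5, slot 5 empty -> index 5.
Insert 362: h=5, slot 5 occupied -> index 6.
Insert 90: h=5, slots 5,6 occupied -> index 9.
Insert 786: h=4, slot 4 empty -> index 4.
Insert 328: h=5, slots 5,6,9 occupied -> index 14.
Table: [-, -, -, -, 786, 226, 362, -, -, 90, -, -, -, 948, 328, -, -]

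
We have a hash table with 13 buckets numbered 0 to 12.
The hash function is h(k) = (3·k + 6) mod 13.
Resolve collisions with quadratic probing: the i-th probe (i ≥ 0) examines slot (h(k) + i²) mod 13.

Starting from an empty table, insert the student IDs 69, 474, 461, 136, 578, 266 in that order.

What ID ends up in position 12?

461

69: h=5 → slot 5
474: h=11 → slot 11
461: h=11, probe 11,12 → slot 12
136: h=11, probe 11,12,2 → slot 2
578: h=11, probe 11,12,2,7 → slot 7
266: h=11, probe 11,12,2,7,1 → slot 1
Table: [., 266, 136, ., ., 69, ., 578, ., ., ., 474, 461]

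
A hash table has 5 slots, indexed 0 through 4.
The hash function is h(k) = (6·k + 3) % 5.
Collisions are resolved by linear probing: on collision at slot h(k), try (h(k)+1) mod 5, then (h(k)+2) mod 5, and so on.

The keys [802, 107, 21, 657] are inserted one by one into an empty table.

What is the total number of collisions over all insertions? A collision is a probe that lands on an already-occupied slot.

3

802: h=0 -> slot 0
107: h=0, probe 0,1 -> slot 1
21: h=4 -> slot 4
657: h=0, probe 0,1,2 -> slot 2
Table: [802, 107, 657, —, 21]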